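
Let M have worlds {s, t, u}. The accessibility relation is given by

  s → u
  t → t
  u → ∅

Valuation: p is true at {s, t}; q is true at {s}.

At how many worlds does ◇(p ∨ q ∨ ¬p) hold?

s: successors {u}; p ∨ q ∨ ¬p there: u:T. ✓
t: successors {t}; p ∨ q ∨ ¬p there: t:T. ✓
u: no successors, so ◇(p ∨ q ∨ ¬p) fails. ✗
Satisfying worlds: {s, t}.

2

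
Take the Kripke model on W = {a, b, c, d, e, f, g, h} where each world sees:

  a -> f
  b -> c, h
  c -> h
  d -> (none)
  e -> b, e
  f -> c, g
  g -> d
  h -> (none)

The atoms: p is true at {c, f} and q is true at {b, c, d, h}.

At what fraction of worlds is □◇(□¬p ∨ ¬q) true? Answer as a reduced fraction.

a: successors {f}; ◇(□¬p ∨ ¬q) there: f:T. ✓
b: successors {c, h}; ◇(□¬p ∨ ¬q) there: c:T, h:F. ✗
c: successors {h}; ◇(□¬p ∨ ¬q) there: h:F. ✗
d: no successors, so □◇(□¬p ∨ ¬q) holds vacuously. ✓
e: successors {b, e}; ◇(□¬p ∨ ¬q) there: b:T, e:T. ✓
f: successors {c, g}; ◇(□¬p ∨ ¬q) there: c:T, g:T. ✓
g: successors {d}; ◇(□¬p ∨ ¬q) there: d:F. ✗
h: no successors, so □◇(□¬p ∨ ¬q) holds vacuously. ✓
That's 5 of 8 worlds, so 5/8.

5/8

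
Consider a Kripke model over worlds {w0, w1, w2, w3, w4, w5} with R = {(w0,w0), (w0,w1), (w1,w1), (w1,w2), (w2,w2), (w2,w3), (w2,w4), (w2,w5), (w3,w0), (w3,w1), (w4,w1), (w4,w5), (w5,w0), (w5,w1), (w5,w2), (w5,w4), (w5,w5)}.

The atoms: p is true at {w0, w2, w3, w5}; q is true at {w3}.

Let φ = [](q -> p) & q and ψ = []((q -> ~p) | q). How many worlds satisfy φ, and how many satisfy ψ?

For [](q -> p) & q:
w0: [](q -> p) is T, q is F. ✗
w1: [](q -> p) is T, q is F. ✗
w2: [](q -> p) is T, q is F. ✗
w3: [](q -> p) is T, q is T. ✓
w4: [](q -> p) is T, q is F. ✗
w5: [](q -> p) is T, q is F. ✗
— 1 world.
For []((q -> ~p) | q):
w0: successors {w0, w1}; (q -> ~p) | q there: w0:T, w1:T. ✓
w1: successors {w1, w2}; (q -> ~p) | q there: w1:T, w2:T. ✓
w2: successors {w2, w3, w4, w5}; (q -> ~p) | q there: w2:T, w3:T, w4:T, w5:T. ✓
w3: successors {w0, w1}; (q -> ~p) | q there: w0:T, w1:T. ✓
w4: successors {w1, w5}; (q -> ~p) | q there: w1:T, w5:T. ✓
w5: successors {w0, w1, w2, w4, w5}; (q -> ~p) | q there: w0:T, w1:T, w2:T, w4:T, w5:T. ✓
— 6 worlds.

1 and 6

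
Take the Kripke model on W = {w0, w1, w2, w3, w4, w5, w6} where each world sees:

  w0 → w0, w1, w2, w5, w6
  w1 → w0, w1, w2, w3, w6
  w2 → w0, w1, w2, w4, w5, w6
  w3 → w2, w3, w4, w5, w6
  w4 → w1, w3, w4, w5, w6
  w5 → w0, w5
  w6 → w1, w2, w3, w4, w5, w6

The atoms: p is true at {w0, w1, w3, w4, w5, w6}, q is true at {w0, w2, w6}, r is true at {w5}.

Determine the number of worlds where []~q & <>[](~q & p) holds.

w0: []~q is F, <>[](~q & p) is F. ✗
w1: []~q is F, <>[](~q & p) is F. ✗
w2: []~q is F, <>[](~q & p) is F. ✗
w3: []~q is F, <>[](~q & p) is F. ✗
w4: []~q is F, <>[](~q & p) is F. ✗
w5: []~q is F, <>[](~q & p) is F. ✗
w6: []~q is F, <>[](~q & p) is F. ✗
Satisfying worlds: ∅.

0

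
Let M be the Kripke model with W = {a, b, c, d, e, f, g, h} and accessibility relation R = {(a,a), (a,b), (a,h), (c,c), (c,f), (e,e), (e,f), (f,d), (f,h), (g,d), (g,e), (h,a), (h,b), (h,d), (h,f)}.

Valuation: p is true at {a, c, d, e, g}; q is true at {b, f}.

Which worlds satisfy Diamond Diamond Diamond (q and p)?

a: successors {a, b, h}; Diamond Diamond (q and p) there: a:F, b:F, h:F. ✗
b: no successors, so Diamond Diamond Diamond (q and p) fails. ✗
c: successors {c, f}; Diamond Diamond (q and p) there: c:F, f:F. ✗
d: no successors, so Diamond Diamond Diamond (q and p) fails. ✗
e: successors {e, f}; Diamond Diamond (q and p) there: e:F, f:F. ✗
f: successors {d, h}; Diamond Diamond (q and p) there: d:F, h:F. ✗
g: successors {d, e}; Diamond Diamond (q and p) there: d:F, e:F. ✗
h: successors {a, b, d, f}; Diamond Diamond (q and p) there: a:F, b:F, d:F, f:F. ✗

∅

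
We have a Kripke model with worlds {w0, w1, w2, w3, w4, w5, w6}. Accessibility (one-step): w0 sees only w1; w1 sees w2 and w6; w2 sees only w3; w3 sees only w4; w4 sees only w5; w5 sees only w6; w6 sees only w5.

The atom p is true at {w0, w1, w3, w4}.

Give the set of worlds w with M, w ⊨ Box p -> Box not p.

{w1, w4, w5, w6}

w0: Box p is T, Box not p is F. ✗
w1: Box p is F, Box not p is T. ✓
w2: Box p is T, Box not p is F. ✗
w3: Box p is T, Box not p is F. ✗
w4: Box p is F, Box not p is T. ✓
w5: Box p is F, Box not p is T. ✓
w6: Box p is F, Box not p is T. ✓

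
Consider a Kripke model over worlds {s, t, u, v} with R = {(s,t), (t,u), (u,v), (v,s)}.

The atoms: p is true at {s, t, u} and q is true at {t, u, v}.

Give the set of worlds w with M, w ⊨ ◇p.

{s, t, v}

s: successors {t}; p there: t:T. ✓
t: successors {u}; p there: u:T. ✓
u: successors {v}; p there: v:F. ✗
v: successors {s}; p there: s:T. ✓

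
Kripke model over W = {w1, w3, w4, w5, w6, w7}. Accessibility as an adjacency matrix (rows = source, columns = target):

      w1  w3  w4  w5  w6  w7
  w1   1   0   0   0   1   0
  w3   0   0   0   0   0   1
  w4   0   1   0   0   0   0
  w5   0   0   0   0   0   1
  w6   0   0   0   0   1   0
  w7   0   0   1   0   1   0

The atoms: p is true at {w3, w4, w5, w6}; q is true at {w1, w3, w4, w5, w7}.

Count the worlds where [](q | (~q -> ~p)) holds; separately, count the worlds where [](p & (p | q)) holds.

For [](q | (~q -> ~p)):
w1: successors {w1, w6}; q | (~q -> ~p) there: w1:T, w6:F. ✗
w3: successors {w7}; q | (~q -> ~p) there: w7:T. ✓
w4: successors {w3}; q | (~q -> ~p) there: w3:T. ✓
w5: successors {w7}; q | (~q -> ~p) there: w7:T. ✓
w6: successors {w6}; q | (~q -> ~p) there: w6:F. ✗
w7: successors {w4, w6}; q | (~q -> ~p) there: w4:T, w6:F. ✗
— 3 worlds.
For [](p & (p | q)):
w1: successors {w1, w6}; p & (p | q) there: w1:F, w6:T. ✗
w3: successors {w7}; p & (p | q) there: w7:F. ✗
w4: successors {w3}; p & (p | q) there: w3:T. ✓
w5: successors {w7}; p & (p | q) there: w7:F. ✗
w6: successors {w6}; p & (p | q) there: w6:T. ✓
w7: successors {w4, w6}; p & (p | q) there: w4:T, w6:T. ✓
— 3 worlds.

3 and 3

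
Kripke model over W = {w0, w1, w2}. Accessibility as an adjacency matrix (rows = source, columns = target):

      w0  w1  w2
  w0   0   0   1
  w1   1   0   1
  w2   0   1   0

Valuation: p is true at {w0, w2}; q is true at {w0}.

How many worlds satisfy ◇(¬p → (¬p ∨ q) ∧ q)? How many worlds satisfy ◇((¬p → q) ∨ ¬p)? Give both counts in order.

2 and 3

For ◇(¬p → (¬p ∨ q) ∧ q):
w0: successors {w2}; ¬p → (¬p ∨ q) ∧ q there: w2:T. ✓
w1: successors {w0, w2}; ¬p → (¬p ∨ q) ∧ q there: w0:T, w2:T. ✓
w2: successors {w1}; ¬p → (¬p ∨ q) ∧ q there: w1:F. ✗
— 2 worlds.
For ◇((¬p → q) ∨ ¬p):
w0: successors {w2}; (¬p → q) ∨ ¬p there: w2:T. ✓
w1: successors {w0, w2}; (¬p → q) ∨ ¬p there: w0:T, w2:T. ✓
w2: successors {w1}; (¬p → q) ∨ ¬p there: w1:T. ✓
— 3 worlds.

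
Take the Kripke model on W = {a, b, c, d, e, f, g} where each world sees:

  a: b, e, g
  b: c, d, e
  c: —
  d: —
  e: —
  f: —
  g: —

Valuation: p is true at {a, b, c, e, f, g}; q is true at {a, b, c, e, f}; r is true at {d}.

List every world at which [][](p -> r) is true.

a: successors {b, e, g}; [](p -> r) there: b:F, e:T, g:T. ✗
b: successors {c, d, e}; [](p -> r) there: c:T, d:T, e:T. ✓
c: no successors, so [][](p -> r) holds vacuously. ✓
d: no successors, so [][](p -> r) holds vacuously. ✓
e: no successors, so [][](p -> r) holds vacuously. ✓
f: no successors, so [][](p -> r) holds vacuously. ✓
g: no successors, so [][](p -> r) holds vacuously. ✓

{b, c, d, e, f, g}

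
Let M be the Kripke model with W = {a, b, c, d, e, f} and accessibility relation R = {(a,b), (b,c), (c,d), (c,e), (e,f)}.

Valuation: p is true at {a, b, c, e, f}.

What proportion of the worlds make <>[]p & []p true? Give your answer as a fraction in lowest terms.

1/3

a: <>[]p is T, []p is T. ✓
b: <>[]p is F, []p is T. ✗
c: <>[]p is T, []p is F. ✗
d: <>[]p is F, []p is T. ✗
e: <>[]p is T, []p is T. ✓
f: <>[]p is F, []p is T. ✗
That's 2 of 6 worlds, so 2/6 = 1/3.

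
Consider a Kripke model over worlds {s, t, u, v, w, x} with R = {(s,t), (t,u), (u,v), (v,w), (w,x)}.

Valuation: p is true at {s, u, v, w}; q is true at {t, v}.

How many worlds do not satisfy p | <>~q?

s: p is T, <>~q is F. ✓
t: p is F, <>~q is T. ✓
u: p is T, <>~q is F. ✓
v: p is T, <>~q is T. ✓
w: p is T, <>~q is T. ✓
x: p is F, <>~q is F. ✗
Satisfying worlds: {s, t, u, v, w}.
So p | <>~q fails at the other 1 world.

1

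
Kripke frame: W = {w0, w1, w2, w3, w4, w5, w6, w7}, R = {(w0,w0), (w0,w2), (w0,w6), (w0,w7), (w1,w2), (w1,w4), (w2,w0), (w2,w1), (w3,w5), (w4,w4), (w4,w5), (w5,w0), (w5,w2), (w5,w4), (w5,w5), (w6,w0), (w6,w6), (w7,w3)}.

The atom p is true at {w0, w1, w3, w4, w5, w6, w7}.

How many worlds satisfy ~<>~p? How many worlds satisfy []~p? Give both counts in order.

5 and 0

For ~<>~p:
w0: <>~p is T. ✗
w1: <>~p is T. ✗
w2: <>~p is F. ✓
w3: <>~p is F. ✓
w4: <>~p is F. ✓
w5: <>~p is T. ✗
w6: <>~p is F. ✓
w7: <>~p is F. ✓
— 5 worlds.
For []~p:
w0: successors {w0, w2, w6, w7}; ~p there: w0:F, w2:T, w6:F, w7:F. ✗
w1: successors {w2, w4}; ~p there: w2:T, w4:F. ✗
w2: successors {w0, w1}; ~p there: w0:F, w1:F. ✗
w3: successors {w5}; ~p there: w5:F. ✗
w4: successors {w4, w5}; ~p there: w4:F, w5:F. ✗
w5: successors {w0, w2, w4, w5}; ~p there: w0:F, w2:T, w4:F, w5:F. ✗
w6: successors {w0, w6}; ~p there: w0:F, w6:F. ✗
w7: successors {w3}; ~p there: w3:F. ✗
— 0 worlds.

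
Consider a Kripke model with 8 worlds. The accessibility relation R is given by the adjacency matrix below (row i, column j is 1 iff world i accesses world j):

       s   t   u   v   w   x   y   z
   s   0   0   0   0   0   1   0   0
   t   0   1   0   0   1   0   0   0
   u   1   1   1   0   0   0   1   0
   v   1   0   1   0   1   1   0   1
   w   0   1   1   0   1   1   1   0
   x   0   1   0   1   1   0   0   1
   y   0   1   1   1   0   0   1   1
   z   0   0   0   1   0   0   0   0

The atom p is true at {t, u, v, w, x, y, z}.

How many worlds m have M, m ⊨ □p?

6

s: successors {x}; p there: x:T. ✓
t: successors {t, w}; p there: t:T, w:T. ✓
u: successors {s, t, u, y}; p there: s:F, t:T, u:T, y:T. ✗
v: successors {s, u, w, x, z}; p there: s:F, u:T, w:T, x:T, z:T. ✗
w: successors {t, u, w, x, y}; p there: t:T, u:T, w:T, x:T, y:T. ✓
x: successors {t, v, w, z}; p there: t:T, v:T, w:T, z:T. ✓
y: successors {t, u, v, y, z}; p there: t:T, u:T, v:T, y:T, z:T. ✓
z: successors {v}; p there: v:T. ✓
Satisfying worlds: {s, t, w, x, y, z}.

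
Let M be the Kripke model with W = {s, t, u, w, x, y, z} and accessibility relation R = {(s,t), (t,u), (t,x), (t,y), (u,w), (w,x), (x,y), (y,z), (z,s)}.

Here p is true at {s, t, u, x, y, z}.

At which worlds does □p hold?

s: successors {t}; p there: t:T. ✓
t: successors {u, x, y}; p there: u:T, x:T, y:T. ✓
u: successors {w}; p there: w:F. ✗
w: successors {x}; p there: x:T. ✓
x: successors {y}; p there: y:T. ✓
y: successors {z}; p there: z:T. ✓
z: successors {s}; p there: s:T. ✓

{s, t, w, x, y, z}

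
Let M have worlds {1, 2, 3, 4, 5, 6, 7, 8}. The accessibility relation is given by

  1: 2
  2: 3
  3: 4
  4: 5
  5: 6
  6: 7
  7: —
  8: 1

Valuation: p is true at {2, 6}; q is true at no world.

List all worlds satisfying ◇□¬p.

{1, 2, 3, 5, 6}

1: successors {2}; □¬p there: 2:T. ✓
2: successors {3}; □¬p there: 3:T. ✓
3: successors {4}; □¬p there: 4:T. ✓
4: successors {5}; □¬p there: 5:F. ✗
5: successors {6}; □¬p there: 6:T. ✓
6: successors {7}; □¬p there: 7:T. ✓
7: no successors, so ◇□¬p fails. ✗
8: successors {1}; □¬p there: 1:F. ✗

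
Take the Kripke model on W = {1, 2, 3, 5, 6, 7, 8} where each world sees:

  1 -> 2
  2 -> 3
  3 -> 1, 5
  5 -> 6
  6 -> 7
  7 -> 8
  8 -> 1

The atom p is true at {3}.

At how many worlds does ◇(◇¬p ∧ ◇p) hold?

0

1: successors {2}; ◇¬p ∧ ◇p there: 2:F. ✗
2: successors {3}; ◇¬p ∧ ◇p there: 3:F. ✗
3: successors {1, 5}; ◇¬p ∧ ◇p there: 1:F, 5:F. ✗
5: successors {6}; ◇¬p ∧ ◇p there: 6:F. ✗
6: successors {7}; ◇¬p ∧ ◇p there: 7:F. ✗
7: successors {8}; ◇¬p ∧ ◇p there: 8:F. ✗
8: successors {1}; ◇¬p ∧ ◇p there: 1:F. ✗
Satisfying worlds: ∅.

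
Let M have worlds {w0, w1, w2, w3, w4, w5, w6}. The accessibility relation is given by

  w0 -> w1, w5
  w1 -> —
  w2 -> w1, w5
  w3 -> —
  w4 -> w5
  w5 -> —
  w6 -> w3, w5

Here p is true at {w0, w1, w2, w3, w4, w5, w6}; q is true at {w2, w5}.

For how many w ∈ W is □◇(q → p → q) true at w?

w0: successors {w1, w5}; ◇(q → p → q) there: w1:F, w5:F. ✗
w1: no successors, so □◇(q → p → q) holds vacuously. ✓
w2: successors {w1, w5}; ◇(q → p → q) there: w1:F, w5:F. ✗
w3: no successors, so □◇(q → p → q) holds vacuously. ✓
w4: successors {w5}; ◇(q → p → q) there: w5:F. ✗
w5: no successors, so □◇(q → p → q) holds vacuously. ✓
w6: successors {w3, w5}; ◇(q → p → q) there: w3:F, w5:F. ✗
Satisfying worlds: {w1, w3, w5}.

3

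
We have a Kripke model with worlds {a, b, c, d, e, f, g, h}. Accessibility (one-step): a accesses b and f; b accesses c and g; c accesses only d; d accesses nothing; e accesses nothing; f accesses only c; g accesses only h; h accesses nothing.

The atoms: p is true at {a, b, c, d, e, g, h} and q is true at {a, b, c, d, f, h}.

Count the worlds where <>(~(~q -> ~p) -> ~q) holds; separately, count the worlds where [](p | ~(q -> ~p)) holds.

5 and 7

For <>(~(~q -> ~p) -> ~q):
a: successors {b, f}; ~(~q -> ~p) -> ~q there: b:T, f:T. ✓
b: successors {c, g}; ~(~q -> ~p) -> ~q there: c:T, g:T. ✓
c: successors {d}; ~(~q -> ~p) -> ~q there: d:T. ✓
d: no successors, so <>(~(~q -> ~p) -> ~q) fails. ✗
e: no successors, so <>(~(~q -> ~p) -> ~q) fails. ✗
f: successors {c}; ~(~q -> ~p) -> ~q there: c:T. ✓
g: successors {h}; ~(~q -> ~p) -> ~q there: h:T. ✓
h: no successors, so <>(~(~q -> ~p) -> ~q) fails. ✗
— 5 worlds.
For [](p | ~(q -> ~p)):
a: successors {b, f}; p | ~(q -> ~p) there: b:T, f:F. ✗
b: successors {c, g}; p | ~(q -> ~p) there: c:T, g:T. ✓
c: successors {d}; p | ~(q -> ~p) there: d:T. ✓
d: no successors, so [](p | ~(q -> ~p)) holds vacuously. ✓
e: no successors, so [](p | ~(q -> ~p)) holds vacuously. ✓
f: successors {c}; p | ~(q -> ~p) there: c:T. ✓
g: successors {h}; p | ~(q -> ~p) there: h:T. ✓
h: no successors, so [](p | ~(q -> ~p)) holds vacuously. ✓
— 7 worlds.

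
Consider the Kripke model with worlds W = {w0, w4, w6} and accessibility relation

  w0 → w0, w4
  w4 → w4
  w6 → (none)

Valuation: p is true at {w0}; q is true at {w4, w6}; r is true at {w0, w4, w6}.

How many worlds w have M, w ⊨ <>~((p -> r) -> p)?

2

w0: successors {w0, w4}; ~((p -> r) -> p) there: w0:F, w4:T. ✓
w4: successors {w4}; ~((p -> r) -> p) there: w4:T. ✓
w6: no successors, so <>~((p -> r) -> p) fails. ✗
Satisfying worlds: {w0, w4}.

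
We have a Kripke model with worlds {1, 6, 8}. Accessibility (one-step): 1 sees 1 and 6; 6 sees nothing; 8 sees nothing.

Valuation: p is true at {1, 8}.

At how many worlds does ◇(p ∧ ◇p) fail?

2

1: successors {1, 6}; p ∧ ◇p there: 1:T, 6:F. ✓
6: no successors, so ◇(p ∧ ◇p) fails. ✗
8: no successors, so ◇(p ∧ ◇p) fails. ✗
Satisfying worlds: {1}.
So ◇(p ∧ ◇p) fails at the other 2 worlds.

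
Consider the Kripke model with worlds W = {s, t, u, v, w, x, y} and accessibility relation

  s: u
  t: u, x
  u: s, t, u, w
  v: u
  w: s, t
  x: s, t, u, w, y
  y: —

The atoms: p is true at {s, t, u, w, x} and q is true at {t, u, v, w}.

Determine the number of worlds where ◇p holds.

s: successors {u}; p there: u:T. ✓
t: successors {u, x}; p there: u:T, x:T. ✓
u: successors {s, t, u, w}; p there: s:T, t:T, u:T, w:T. ✓
v: successors {u}; p there: u:T. ✓
w: successors {s, t}; p there: s:T, t:T. ✓
x: successors {s, t, u, w, y}; p there: s:T, t:T, u:T, w:T, y:F. ✓
y: no successors, so ◇p fails. ✗
Satisfying worlds: {s, t, u, v, w, x}.

6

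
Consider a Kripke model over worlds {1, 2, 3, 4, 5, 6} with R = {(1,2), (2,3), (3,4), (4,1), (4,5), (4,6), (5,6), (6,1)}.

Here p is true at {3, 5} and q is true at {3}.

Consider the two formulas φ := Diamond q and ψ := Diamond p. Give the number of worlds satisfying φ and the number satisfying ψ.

1 and 2

For Diamond q:
1: successors {2}; q there: 2:F. ✗
2: successors {3}; q there: 3:T. ✓
3: successors {4}; q there: 4:F. ✗
4: successors {1, 5, 6}; q there: 1:F, 5:F, 6:F. ✗
5: successors {6}; q there: 6:F. ✗
6: successors {1}; q there: 1:F. ✗
— 1 world.
For Diamond p:
1: successors {2}; p there: 2:F. ✗
2: successors {3}; p there: 3:T. ✓
3: successors {4}; p there: 4:F. ✗
4: successors {1, 5, 6}; p there: 1:F, 5:T, 6:F. ✓
5: successors {6}; p there: 6:F. ✗
6: successors {1}; p there: 1:F. ✗
— 2 worlds.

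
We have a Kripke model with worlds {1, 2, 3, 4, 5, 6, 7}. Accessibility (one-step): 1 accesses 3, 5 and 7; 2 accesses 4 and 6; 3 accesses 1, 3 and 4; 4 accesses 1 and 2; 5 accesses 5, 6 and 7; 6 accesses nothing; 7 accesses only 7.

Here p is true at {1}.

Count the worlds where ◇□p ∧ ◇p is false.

1: ◇□p is F, ◇p is F. ✗
2: ◇□p is T, ◇p is F. ✗
3: ◇□p is F, ◇p is T. ✗
4: ◇□p is F, ◇p is T. ✗
5: ◇□p is T, ◇p is F. ✗
6: ◇□p is F, ◇p is F. ✗
7: ◇□p is F, ◇p is F. ✗
Satisfying worlds: ∅.
So ◇□p ∧ ◇p fails at the other 7 worlds.

7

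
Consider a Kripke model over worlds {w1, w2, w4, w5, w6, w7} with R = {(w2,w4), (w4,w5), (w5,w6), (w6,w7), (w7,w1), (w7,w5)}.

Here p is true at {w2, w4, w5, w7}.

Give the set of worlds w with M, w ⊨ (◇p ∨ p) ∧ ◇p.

{w2, w4, w6, w7}

w1: ◇p ∨ p is F, ◇p is F. ✗
w2: ◇p ∨ p is T, ◇p is T. ✓
w4: ◇p ∨ p is T, ◇p is T. ✓
w5: ◇p ∨ p is T, ◇p is F. ✗
w6: ◇p ∨ p is T, ◇p is T. ✓
w7: ◇p ∨ p is T, ◇p is T. ✓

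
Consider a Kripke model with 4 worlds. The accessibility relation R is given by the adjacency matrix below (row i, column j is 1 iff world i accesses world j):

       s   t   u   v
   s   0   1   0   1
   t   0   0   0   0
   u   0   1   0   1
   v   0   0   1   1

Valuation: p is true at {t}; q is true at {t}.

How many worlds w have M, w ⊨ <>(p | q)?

2

s: successors {t, v}; p | q there: t:T, v:F. ✓
t: no successors, so <>(p | q) fails. ✗
u: successors {t, v}; p | q there: t:T, v:F. ✓
v: successors {u, v}; p | q there: u:F, v:F. ✗
Satisfying worlds: {s, u}.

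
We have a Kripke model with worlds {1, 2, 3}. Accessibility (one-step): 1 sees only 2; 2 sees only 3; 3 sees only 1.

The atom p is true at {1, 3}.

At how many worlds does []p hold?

2

1: successors {2}; p there: 2:F. ✗
2: successors {3}; p there: 3:T. ✓
3: successors {1}; p there: 1:T. ✓
Satisfying worlds: {2, 3}.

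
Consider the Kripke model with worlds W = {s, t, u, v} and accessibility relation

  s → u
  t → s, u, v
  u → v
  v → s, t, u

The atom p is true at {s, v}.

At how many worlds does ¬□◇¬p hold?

s: □◇¬p is F. ✓
t: □◇¬p is F. ✓
u: □◇¬p is T. ✗
v: □◇¬p is F. ✓
Satisfying worlds: {s, t, v}.

3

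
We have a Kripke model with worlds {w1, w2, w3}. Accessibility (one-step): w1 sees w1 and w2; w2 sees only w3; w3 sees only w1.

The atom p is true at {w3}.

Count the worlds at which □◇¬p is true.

2

w1: successors {w1, w2}; ◇¬p there: w1:T, w2:F. ✗
w2: successors {w3}; ◇¬p there: w3:T. ✓
w3: successors {w1}; ◇¬p there: w1:T. ✓
Satisfying worlds: {w2, w3}.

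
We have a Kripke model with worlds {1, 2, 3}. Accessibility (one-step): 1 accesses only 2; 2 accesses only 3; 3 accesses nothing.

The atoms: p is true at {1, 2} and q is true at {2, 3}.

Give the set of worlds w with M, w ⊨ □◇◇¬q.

{3}

1: successors {2}; ◇◇¬q there: 2:F. ✗
2: successors {3}; ◇◇¬q there: 3:F. ✗
3: no successors, so □◇◇¬q holds vacuously. ✓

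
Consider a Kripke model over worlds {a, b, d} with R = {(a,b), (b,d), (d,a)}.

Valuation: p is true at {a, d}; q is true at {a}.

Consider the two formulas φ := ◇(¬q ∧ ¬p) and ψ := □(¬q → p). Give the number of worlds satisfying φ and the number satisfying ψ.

For ◇(¬q ∧ ¬p):
a: successors {b}; ¬q ∧ ¬p there: b:T. ✓
b: successors {d}; ¬q ∧ ¬p there: d:F. ✗
d: successors {a}; ¬q ∧ ¬p there: a:F. ✗
— 1 world.
For □(¬q → p):
a: successors {b}; ¬q → p there: b:F. ✗
b: successors {d}; ¬q → p there: d:T. ✓
d: successors {a}; ¬q → p there: a:T. ✓
— 2 worlds.

1 and 2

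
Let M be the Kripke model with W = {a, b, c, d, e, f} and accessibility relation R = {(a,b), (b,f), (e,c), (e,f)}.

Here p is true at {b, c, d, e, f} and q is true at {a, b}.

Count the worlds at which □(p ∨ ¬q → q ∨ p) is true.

6

a: successors {b}; p ∨ ¬q → q ∨ p there: b:T. ✓
b: successors {f}; p ∨ ¬q → q ∨ p there: f:T. ✓
c: no successors, so □(p ∨ ¬q → q ∨ p) holds vacuously. ✓
d: no successors, so □(p ∨ ¬q → q ∨ p) holds vacuously. ✓
e: successors {c, f}; p ∨ ¬q → q ∨ p there: c:T, f:T. ✓
f: no successors, so □(p ∨ ¬q → q ∨ p) holds vacuously. ✓
Satisfying worlds: {a, b, c, d, e, f}.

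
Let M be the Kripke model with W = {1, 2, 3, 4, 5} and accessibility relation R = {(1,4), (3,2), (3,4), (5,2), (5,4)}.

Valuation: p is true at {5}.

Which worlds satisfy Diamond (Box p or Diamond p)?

1: successors {4}; Box p or Diamond p there: 4:T. ✓
2: no successors, so Diamond (Box p or Diamond p) fails. ✗
3: successors {2, 4}; Box p or Diamond p there: 2:T, 4:T. ✓
4: no successors, so Diamond (Box p or Diamond p) fails. ✗
5: successors {2, 4}; Box p or Diamond p there: 2:T, 4:T. ✓

{1, 3, 5}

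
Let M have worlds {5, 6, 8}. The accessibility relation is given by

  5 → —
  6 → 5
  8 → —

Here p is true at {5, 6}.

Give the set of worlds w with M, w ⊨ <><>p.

5: no successors, so <><>p fails. ✗
6: successors {5}; <>p there: 5:F. ✗
8: no successors, so <><>p fails. ✗

∅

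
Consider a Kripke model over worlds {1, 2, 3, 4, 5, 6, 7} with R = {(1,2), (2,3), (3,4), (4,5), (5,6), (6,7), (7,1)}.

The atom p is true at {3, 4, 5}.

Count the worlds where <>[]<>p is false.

4

1: successors {2}; []<>p there: 2:T. ✓
2: successors {3}; []<>p there: 3:T. ✓
3: successors {4}; []<>p there: 4:F. ✗
4: successors {5}; []<>p there: 5:F. ✗
5: successors {6}; []<>p there: 6:F. ✗
6: successors {7}; []<>p there: 7:F. ✗
7: successors {1}; []<>p there: 1:T. ✓
Satisfying worlds: {1, 2, 7}.
So <>[]<>p fails at the other 4 worlds.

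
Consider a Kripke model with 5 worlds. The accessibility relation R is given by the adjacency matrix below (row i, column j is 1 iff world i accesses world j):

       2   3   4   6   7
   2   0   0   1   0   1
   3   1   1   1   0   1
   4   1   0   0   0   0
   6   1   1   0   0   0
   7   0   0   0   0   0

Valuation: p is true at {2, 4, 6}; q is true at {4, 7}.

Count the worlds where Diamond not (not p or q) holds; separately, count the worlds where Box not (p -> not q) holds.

For Diamond not (not p or q):
2: successors {4, 7}; not (not p or q) there: 4:F, 7:F. ✗
3: successors {2, 3, 4, 7}; not (not p or q) there: 2:T, 3:F, 4:F, 7:F. ✓
4: successors {2}; not (not p or q) there: 2:T. ✓
6: successors {2, 3}; not (not p or q) there: 2:T, 3:F. ✓
7: no successors, so Diamond not (not p or q) fails. ✗
— 3 worlds.
For Box not (p -> not q):
2: successors {4, 7}; not (p -> not q) there: 4:T, 7:F. ✗
3: successors {2, 3, 4, 7}; not (p -> not q) there: 2:F, 3:F, 4:T, 7:F. ✗
4: successors {2}; not (p -> not q) there: 2:F. ✗
6: successors {2, 3}; not (p -> not q) there: 2:F, 3:F. ✗
7: no successors, so Box not (p -> not q) holds vacuously. ✓
— 1 world.

3 and 1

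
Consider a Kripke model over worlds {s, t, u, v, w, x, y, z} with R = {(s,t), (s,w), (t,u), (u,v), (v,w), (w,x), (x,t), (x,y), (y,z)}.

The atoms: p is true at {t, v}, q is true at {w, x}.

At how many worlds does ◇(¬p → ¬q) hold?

5

s: successors {t, w}; ¬p → ¬q there: t:T, w:F. ✓
t: successors {u}; ¬p → ¬q there: u:T. ✓
u: successors {v}; ¬p → ¬q there: v:T. ✓
v: successors {w}; ¬p → ¬q there: w:F. ✗
w: successors {x}; ¬p → ¬q there: x:F. ✗
x: successors {t, y}; ¬p → ¬q there: t:T, y:T. ✓
y: successors {z}; ¬p → ¬q there: z:T. ✓
z: no successors, so ◇(¬p → ¬q) fails. ✗
Satisfying worlds: {s, t, u, x, y}.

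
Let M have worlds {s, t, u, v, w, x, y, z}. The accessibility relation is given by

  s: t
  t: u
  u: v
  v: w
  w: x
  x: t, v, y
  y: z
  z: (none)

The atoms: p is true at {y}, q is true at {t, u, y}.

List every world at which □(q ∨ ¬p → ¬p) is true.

s: successors {t}; q ∨ ¬p → ¬p there: t:T. ✓
t: successors {u}; q ∨ ¬p → ¬p there: u:T. ✓
u: successors {v}; q ∨ ¬p → ¬p there: v:T. ✓
v: successors {w}; q ∨ ¬p → ¬p there: w:T. ✓
w: successors {x}; q ∨ ¬p → ¬p there: x:T. ✓
x: successors {t, v, y}; q ∨ ¬p → ¬p there: t:T, v:T, y:F. ✗
y: successors {z}; q ∨ ¬p → ¬p there: z:T. ✓
z: no successors, so □(q ∨ ¬p → ¬p) holds vacuously. ✓

{s, t, u, v, w, y, z}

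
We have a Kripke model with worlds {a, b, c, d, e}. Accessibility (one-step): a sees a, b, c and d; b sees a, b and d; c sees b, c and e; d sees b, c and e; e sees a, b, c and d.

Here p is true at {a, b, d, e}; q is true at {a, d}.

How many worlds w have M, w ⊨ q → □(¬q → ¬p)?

3

a: q is T, □(¬q → ¬p) is F. ✗
b: q is F, □(¬q → ¬p) is F. ✓
c: q is F, □(¬q → ¬p) is F. ✓
d: q is T, □(¬q → ¬p) is F. ✗
e: q is F, □(¬q → ¬p) is F. ✓
Satisfying worlds: {b, c, e}.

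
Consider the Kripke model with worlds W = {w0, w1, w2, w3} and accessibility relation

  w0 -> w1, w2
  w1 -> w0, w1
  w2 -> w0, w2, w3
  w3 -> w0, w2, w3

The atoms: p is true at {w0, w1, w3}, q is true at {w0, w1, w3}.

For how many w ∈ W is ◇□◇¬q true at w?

3

w0: successors {w1, w2}; □◇¬q there: w1:F, w2:T. ✓
w1: successors {w0, w1}; □◇¬q there: w0:F, w1:F. ✗
w2: successors {w0, w2, w3}; □◇¬q there: w0:F, w2:T, w3:T. ✓
w3: successors {w0, w2, w3}; □◇¬q there: w0:F, w2:T, w3:T. ✓
Satisfying worlds: {w0, w2, w3}.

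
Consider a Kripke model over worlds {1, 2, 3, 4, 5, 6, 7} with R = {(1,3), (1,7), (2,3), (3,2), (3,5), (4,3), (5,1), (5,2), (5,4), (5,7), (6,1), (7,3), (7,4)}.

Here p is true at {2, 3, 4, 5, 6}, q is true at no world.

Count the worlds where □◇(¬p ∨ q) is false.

1: successors {3, 7}; ◇(¬p ∨ q) there: 3:F, 7:F. ✗
2: successors {3}; ◇(¬p ∨ q) there: 3:F. ✗
3: successors {2, 5}; ◇(¬p ∨ q) there: 2:F, 5:T. ✗
4: successors {3}; ◇(¬p ∨ q) there: 3:F. ✗
5: successors {1, 2, 4, 7}; ◇(¬p ∨ q) there: 1:T, 2:F, 4:F, 7:F. ✗
6: successors {1}; ◇(¬p ∨ q) there: 1:T. ✓
7: successors {3, 4}; ◇(¬p ∨ q) there: 3:F, 4:F. ✗
Satisfying worlds: {6}.
So □◇(¬p ∨ q) fails at the other 6 worlds.

6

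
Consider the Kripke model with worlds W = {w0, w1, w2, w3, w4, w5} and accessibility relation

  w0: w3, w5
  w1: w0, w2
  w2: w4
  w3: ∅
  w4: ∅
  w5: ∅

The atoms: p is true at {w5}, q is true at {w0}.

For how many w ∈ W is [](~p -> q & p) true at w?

3

w0: successors {w3, w5}; ~p -> q & p there: w3:F, w5:T. ✗
w1: successors {w0, w2}; ~p -> q & p there: w0:F, w2:F. ✗
w2: successors {w4}; ~p -> q & p there: w4:F. ✗
w3: no successors, so [](~p -> q & p) holds vacuously. ✓
w4: no successors, so [](~p -> q & p) holds vacuously. ✓
w5: no successors, so [](~p -> q & p) holds vacuously. ✓
Satisfying worlds: {w3, w4, w5}.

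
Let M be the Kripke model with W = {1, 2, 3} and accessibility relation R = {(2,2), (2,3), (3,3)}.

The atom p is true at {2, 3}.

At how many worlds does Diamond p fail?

1: no successors, so Diamond p fails. ✗
2: successors {2, 3}; p there: 2:T, 3:T. ✓
3: successors {3}; p there: 3:T. ✓
Satisfying worlds: {2, 3}.
So Diamond p fails at the other 1 world.

1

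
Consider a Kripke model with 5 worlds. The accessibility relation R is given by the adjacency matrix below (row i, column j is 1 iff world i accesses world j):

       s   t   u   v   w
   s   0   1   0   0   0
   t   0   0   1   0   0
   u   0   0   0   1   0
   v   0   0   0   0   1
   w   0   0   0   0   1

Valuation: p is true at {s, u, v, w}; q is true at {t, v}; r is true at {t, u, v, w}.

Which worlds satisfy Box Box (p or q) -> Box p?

s: Box Box (p or q) is T, Box p is F. ✗
t: Box Box (p or q) is T, Box p is T. ✓
u: Box Box (p or q) is T, Box p is T. ✓
v: Box Box (p or q) is T, Box p is T. ✓
w: Box Box (p or q) is T, Box p is T. ✓

{t, u, v, w}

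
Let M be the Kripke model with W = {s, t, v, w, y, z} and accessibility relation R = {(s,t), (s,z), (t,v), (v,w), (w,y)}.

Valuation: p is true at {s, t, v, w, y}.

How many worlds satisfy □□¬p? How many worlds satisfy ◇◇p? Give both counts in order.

3 and 3

For □□¬p:
s: successors {t, z}; □¬p there: t:F, z:T. ✗
t: successors {v}; □¬p there: v:F. ✗
v: successors {w}; □¬p there: w:F. ✗
w: successors {y}; □¬p there: y:T. ✓
y: no successors, so □□¬p holds vacuously. ✓
z: no successors, so □□¬p holds vacuously. ✓
— 3 worlds.
For ◇◇p:
s: successors {t, z}; ◇p there: t:T, z:F. ✓
t: successors {v}; ◇p there: v:T. ✓
v: successors {w}; ◇p there: w:T. ✓
w: successors {y}; ◇p there: y:F. ✗
y: no successors, so ◇◇p fails. ✗
z: no successors, so ◇◇p fails. ✗
— 3 worlds.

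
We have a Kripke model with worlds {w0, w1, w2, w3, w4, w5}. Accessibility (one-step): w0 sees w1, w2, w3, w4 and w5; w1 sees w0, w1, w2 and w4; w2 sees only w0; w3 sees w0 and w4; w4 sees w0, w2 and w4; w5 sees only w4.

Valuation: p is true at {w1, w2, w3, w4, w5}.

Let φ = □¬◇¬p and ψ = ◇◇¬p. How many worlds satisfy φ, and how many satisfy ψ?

1 and 5

For □¬◇¬p:
w0: successors {w1, w2, w3, w4, w5}; ¬◇¬p there: w1:F, w2:F, w3:F, w4:F, w5:T. ✗
w1: successors {w0, w1, w2, w4}; ¬◇¬p there: w0:T, w1:F, w2:F, w4:F. ✗
w2: successors {w0}; ¬◇¬p there: w0:T. ✓
w3: successors {w0, w4}; ¬◇¬p there: w0:T, w4:F. ✗
w4: successors {w0, w2, w4}; ¬◇¬p there: w0:T, w2:F, w4:F. ✗
w5: successors {w4}; ¬◇¬p there: w4:F. ✗
— 1 world.
For ◇◇¬p:
w0: successors {w1, w2, w3, w4, w5}; ◇¬p there: w1:T, w2:T, w3:T, w4:T, w5:F. ✓
w1: successors {w0, w1, w2, w4}; ◇¬p there: w0:F, w1:T, w2:T, w4:T. ✓
w2: successors {w0}; ◇¬p there: w0:F. ✗
w3: successors {w0, w4}; ◇¬p there: w0:F, w4:T. ✓
w4: successors {w0, w2, w4}; ◇¬p there: w0:F, w2:T, w4:T. ✓
w5: successors {w4}; ◇¬p there: w4:T. ✓
— 5 worlds.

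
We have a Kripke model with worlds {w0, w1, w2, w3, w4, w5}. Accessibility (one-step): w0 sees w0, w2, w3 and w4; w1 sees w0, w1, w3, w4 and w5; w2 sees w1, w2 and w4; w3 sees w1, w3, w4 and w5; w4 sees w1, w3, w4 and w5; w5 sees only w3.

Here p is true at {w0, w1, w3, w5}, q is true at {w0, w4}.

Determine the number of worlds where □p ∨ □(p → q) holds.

1

w0: □p is F, □(p → q) is F. ✗
w1: □p is F, □(p → q) is F. ✗
w2: □p is F, □(p → q) is F. ✗
w3: □p is F, □(p → q) is F. ✗
w4: □p is F, □(p → q) is F. ✗
w5: □p is T, □(p → q) is F. ✓
Satisfying worlds: {w5}.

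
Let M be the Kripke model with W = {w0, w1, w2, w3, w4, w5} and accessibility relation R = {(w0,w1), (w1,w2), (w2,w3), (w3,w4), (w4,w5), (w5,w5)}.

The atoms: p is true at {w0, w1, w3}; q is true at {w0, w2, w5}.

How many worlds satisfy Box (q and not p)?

3

w0: successors {w1}; q and not p there: w1:F. ✗
w1: successors {w2}; q and not p there: w2:T. ✓
w2: successors {w3}; q and not p there: w3:F. ✗
w3: successors {w4}; q and not p there: w4:F. ✗
w4: successors {w5}; q and not p there: w5:T. ✓
w5: successors {w5}; q and not p there: w5:T. ✓
Satisfying worlds: {w1, w4, w5}.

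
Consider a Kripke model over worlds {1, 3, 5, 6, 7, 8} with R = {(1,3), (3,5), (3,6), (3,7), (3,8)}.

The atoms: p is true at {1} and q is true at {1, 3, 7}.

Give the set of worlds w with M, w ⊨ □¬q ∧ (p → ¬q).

{5, 6, 7, 8}

1: □¬q is F, p → ¬q is F. ✗
3: □¬q is F, p → ¬q is T. ✗
5: □¬q is T, p → ¬q is T. ✓
6: □¬q is T, p → ¬q is T. ✓
7: □¬q is T, p → ¬q is T. ✓
8: □¬q is T, p → ¬q is T. ✓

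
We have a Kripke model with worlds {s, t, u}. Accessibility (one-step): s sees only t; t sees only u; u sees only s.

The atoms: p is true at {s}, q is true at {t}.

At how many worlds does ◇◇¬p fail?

s: successors {t}; ◇¬p there: t:T. ✓
t: successors {u}; ◇¬p there: u:F. ✗
u: successors {s}; ◇¬p there: s:T. ✓
Satisfying worlds: {s, u}.
So ◇◇¬p fails at the other 1 world.

1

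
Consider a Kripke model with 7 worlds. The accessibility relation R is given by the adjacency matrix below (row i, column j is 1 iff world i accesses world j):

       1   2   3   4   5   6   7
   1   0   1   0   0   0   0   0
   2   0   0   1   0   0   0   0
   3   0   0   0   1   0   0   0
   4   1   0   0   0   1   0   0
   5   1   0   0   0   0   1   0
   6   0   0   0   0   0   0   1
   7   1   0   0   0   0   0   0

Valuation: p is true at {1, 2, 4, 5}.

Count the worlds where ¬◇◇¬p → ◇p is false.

1: ¬◇◇¬p is F, ◇p is T. ✓
2: ¬◇◇¬p is T, ◇p is F. ✗
3: ¬◇◇¬p is T, ◇p is T. ✓
4: ¬◇◇¬p is F, ◇p is T. ✓
5: ¬◇◇¬p is F, ◇p is T. ✓
6: ¬◇◇¬p is T, ◇p is F. ✗
7: ¬◇◇¬p is T, ◇p is T. ✓
Satisfying worlds: {1, 3, 4, 5, 7}.
So ¬◇◇¬p → ◇p fails at the other 2 worlds.

2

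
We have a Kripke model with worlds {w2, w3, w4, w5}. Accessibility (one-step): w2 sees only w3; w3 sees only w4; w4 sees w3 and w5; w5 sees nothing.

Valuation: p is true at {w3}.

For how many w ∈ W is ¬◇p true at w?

w2: ◇p is T. ✗
w3: ◇p is F. ✓
w4: ◇p is T. ✗
w5: ◇p is F. ✓
Satisfying worlds: {w3, w5}.

2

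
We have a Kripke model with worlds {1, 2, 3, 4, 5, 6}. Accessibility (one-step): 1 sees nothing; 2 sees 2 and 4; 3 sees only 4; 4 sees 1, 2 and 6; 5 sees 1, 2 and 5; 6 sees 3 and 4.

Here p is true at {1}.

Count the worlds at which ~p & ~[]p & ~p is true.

1: ~p & ~[]p is F, ~p is F. ✗
2: ~p & ~[]p is T, ~p is T. ✓
3: ~p & ~[]p is T, ~p is T. ✓
4: ~p & ~[]p is T, ~p is T. ✓
5: ~p & ~[]p is T, ~p is T. ✓
6: ~p & ~[]p is T, ~p is T. ✓
Satisfying worlds: {2, 3, 4, 5, 6}.

5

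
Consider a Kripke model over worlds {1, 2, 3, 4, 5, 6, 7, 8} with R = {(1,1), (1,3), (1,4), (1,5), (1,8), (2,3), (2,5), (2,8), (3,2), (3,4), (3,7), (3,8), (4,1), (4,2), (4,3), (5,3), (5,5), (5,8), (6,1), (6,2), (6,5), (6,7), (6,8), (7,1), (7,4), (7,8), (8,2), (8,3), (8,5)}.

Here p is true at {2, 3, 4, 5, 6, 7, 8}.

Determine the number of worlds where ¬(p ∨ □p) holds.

1: p ∨ □p is F. ✓
2: p ∨ □p is T. ✗
3: p ∨ □p is T. ✗
4: p ∨ □p is T. ✗
5: p ∨ □p is T. ✗
6: p ∨ □p is T. ✗
7: p ∨ □p is T. ✗
8: p ∨ □p is T. ✗
Satisfying worlds: {1}.

1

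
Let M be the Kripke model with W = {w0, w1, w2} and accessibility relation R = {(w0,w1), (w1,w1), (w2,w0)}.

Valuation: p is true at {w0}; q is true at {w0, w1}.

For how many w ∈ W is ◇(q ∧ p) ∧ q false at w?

3

w0: ◇(q ∧ p) is F, q is T. ✗
w1: ◇(q ∧ p) is F, q is T. ✗
w2: ◇(q ∧ p) is T, q is F. ✗
Satisfying worlds: ∅.
So ◇(q ∧ p) ∧ q fails at the other 3 worlds.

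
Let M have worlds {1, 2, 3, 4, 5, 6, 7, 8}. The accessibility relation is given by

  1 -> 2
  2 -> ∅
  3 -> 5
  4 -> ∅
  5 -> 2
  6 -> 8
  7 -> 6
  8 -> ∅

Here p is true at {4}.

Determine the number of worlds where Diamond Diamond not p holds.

1: successors {2}; Diamond not p there: 2:F. ✗
2: no successors, so Diamond Diamond not p fails. ✗
3: successors {5}; Diamond not p there: 5:T. ✓
4: no successors, so Diamond Diamond not p fails. ✗
5: successors {2}; Diamond not p there: 2:F. ✗
6: successors {8}; Diamond not p there: 8:F. ✗
7: successors {6}; Diamond not p there: 6:T. ✓
8: no successors, so Diamond Diamond not p fails. ✗
Satisfying worlds: {3, 7}.

2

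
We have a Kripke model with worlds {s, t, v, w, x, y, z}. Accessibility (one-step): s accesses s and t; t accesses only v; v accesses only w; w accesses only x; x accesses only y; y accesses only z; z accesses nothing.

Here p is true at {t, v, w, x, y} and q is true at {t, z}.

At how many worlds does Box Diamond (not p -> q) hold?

6

s: successors {s, t}; Diamond (not p -> q) there: s:T, t:T. ✓
t: successors {v}; Diamond (not p -> q) there: v:T. ✓
v: successors {w}; Diamond (not p -> q) there: w:T. ✓
w: successors {x}; Diamond (not p -> q) there: x:T. ✓
x: successors {y}; Diamond (not p -> q) there: y:T. ✓
y: successors {z}; Diamond (not p -> q) there: z:F. ✗
z: no successors, so Box Diamond (not p -> q) holds vacuously. ✓
Satisfying worlds: {s, t, v, w, x, z}.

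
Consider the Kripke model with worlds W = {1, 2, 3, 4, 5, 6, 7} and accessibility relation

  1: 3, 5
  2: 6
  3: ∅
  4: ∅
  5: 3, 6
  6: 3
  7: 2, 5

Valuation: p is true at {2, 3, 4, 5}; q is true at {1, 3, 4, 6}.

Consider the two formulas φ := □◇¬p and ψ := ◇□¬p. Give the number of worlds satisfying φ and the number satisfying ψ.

For □◇¬p:
1: successors {3, 5}; ◇¬p there: 3:F, 5:T. ✗
2: successors {6}; ◇¬p there: 6:F. ✗
3: no successors, so □◇¬p holds vacuously. ✓
4: no successors, so □◇¬p holds vacuously. ✓
5: successors {3, 6}; ◇¬p there: 3:F, 6:F. ✗
6: successors {3}; ◇¬p there: 3:F. ✗
7: successors {2, 5}; ◇¬p there: 2:T, 5:T. ✓
— 3 worlds.
For ◇□¬p:
1: successors {3, 5}; □¬p there: 3:T, 5:F. ✓
2: successors {6}; □¬p there: 6:F. ✗
3: no successors, so ◇□¬p fails. ✗
4: no successors, so ◇□¬p fails. ✗
5: successors {3, 6}; □¬p there: 3:T, 6:F. ✓
6: successors {3}; □¬p there: 3:T. ✓
7: successors {2, 5}; □¬p there: 2:T, 5:F. ✓
— 4 worlds.

3 and 4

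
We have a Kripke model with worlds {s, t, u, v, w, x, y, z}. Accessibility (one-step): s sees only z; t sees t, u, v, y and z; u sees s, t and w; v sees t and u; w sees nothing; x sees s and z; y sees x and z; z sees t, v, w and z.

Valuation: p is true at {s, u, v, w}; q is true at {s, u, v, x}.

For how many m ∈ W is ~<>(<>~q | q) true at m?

s: <>(<>~q | q) is T. ✗
t: <>(<>~q | q) is T. ✗
u: <>(<>~q | q) is T. ✗
v: <>(<>~q | q) is T. ✗
w: <>(<>~q | q) is F. ✓
x: <>(<>~q | q) is T. ✗
y: <>(<>~q | q) is T. ✗
z: <>(<>~q | q) is T. ✗
Satisfying worlds: {w}.

1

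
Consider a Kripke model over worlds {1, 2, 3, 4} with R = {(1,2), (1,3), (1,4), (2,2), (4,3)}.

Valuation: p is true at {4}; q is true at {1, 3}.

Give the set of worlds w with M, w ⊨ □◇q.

1: successors {2, 3, 4}; ◇q there: 2:F, 3:F, 4:T. ✗
2: successors {2}; ◇q there: 2:F. ✗
3: no successors, so □◇q holds vacuously. ✓
4: successors {3}; ◇q there: 3:F. ✗

{3}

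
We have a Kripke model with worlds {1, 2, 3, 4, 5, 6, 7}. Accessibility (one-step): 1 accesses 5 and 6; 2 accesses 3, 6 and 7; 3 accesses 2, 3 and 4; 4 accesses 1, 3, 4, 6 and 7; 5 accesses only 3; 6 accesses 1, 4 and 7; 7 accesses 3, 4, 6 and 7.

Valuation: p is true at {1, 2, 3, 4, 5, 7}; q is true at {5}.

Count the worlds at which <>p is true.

1: successors {5, 6}; p there: 5:T, 6:F. ✓
2: successors {3, 6, 7}; p there: 3:T, 6:F, 7:T. ✓
3: successors {2, 3, 4}; p there: 2:T, 3:T, 4:T. ✓
4: successors {1, 3, 4, 6, 7}; p there: 1:T, 3:T, 4:T, 6:F, 7:T. ✓
5: successors {3}; p there: 3:T. ✓
6: successors {1, 4, 7}; p there: 1:T, 4:T, 7:T. ✓
7: successors {3, 4, 6, 7}; p there: 3:T, 4:T, 6:F, 7:T. ✓
Satisfying worlds: {1, 2, 3, 4, 5, 6, 7}.

7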